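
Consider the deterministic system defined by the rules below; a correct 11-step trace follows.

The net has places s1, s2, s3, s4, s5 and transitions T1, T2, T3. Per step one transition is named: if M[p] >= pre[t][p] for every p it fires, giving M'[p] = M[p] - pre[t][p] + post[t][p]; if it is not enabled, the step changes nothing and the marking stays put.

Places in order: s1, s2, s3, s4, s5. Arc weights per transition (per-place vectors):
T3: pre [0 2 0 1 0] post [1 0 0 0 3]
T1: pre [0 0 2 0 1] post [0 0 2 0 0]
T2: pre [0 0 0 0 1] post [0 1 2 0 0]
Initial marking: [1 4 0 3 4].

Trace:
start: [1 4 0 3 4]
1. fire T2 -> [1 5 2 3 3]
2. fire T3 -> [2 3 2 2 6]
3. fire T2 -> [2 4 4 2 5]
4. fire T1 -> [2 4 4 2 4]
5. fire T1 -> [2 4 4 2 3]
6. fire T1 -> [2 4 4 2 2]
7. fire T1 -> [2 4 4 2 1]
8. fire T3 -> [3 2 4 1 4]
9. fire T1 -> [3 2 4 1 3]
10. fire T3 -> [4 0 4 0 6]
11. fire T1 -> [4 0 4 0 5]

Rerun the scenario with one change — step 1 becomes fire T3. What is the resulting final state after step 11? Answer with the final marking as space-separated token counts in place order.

(re-executing from step 1 with the substitution; state before step 1: [1 4 0 3 4])
1. fire T3 -> [2 2 0 2 7]
2. fire T3 -> [3 0 0 1 10]
3. fire T2 -> [3 1 2 1 9]
4. fire T1 -> [3 1 2 1 8]
5. fire T1 -> [3 1 2 1 7]
6. fire T1 -> [3 1 2 1 6]
7. fire T1 -> [3 1 2 1 5]
8. fire T3 -> [3 1 2 1 5]
9. fire T1 -> [3 1 2 1 4]
10. fire T3 -> [3 1 2 1 4]
11. fire T1 -> [3 1 2 1 3]

3 1 2 1 3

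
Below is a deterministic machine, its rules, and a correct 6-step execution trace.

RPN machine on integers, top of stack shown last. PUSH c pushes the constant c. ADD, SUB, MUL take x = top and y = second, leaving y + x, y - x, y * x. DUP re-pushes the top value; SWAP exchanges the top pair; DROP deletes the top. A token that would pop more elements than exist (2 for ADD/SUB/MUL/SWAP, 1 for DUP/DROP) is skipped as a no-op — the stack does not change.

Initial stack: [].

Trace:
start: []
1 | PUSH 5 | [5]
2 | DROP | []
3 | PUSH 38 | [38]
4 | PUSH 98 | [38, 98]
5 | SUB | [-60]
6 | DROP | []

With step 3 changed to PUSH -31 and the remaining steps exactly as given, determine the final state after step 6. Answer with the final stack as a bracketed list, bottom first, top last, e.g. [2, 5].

(re-executing from step 3 with the substitution; state before step 3: [])
3 | PUSH -31 | [-31]
4 | PUSH 98 | [-31, 98]
5 | SUB | [-129]
6 | DROP | []

[]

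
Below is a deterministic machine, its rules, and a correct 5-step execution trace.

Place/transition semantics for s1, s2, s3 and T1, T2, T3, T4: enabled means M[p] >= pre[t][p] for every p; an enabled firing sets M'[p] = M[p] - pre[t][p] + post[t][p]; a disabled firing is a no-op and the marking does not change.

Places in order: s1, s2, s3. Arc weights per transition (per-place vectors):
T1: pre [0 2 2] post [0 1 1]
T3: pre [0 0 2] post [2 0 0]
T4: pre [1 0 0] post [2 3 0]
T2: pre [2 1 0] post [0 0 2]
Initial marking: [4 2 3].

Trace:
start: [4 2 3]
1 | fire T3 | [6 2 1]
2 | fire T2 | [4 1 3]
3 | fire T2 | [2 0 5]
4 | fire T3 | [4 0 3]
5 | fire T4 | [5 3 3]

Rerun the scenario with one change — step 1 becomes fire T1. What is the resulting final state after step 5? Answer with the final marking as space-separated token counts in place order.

5 3 2

(re-executing from step 1 with the substitution; state before step 1: [4 2 3])
1 | fire T1 | [4 1 2]
2 | fire T2 | [2 0 4]
3 | fire T2 | [2 0 4]
4 | fire T3 | [4 0 2]
5 | fire T4 | [5 3 2]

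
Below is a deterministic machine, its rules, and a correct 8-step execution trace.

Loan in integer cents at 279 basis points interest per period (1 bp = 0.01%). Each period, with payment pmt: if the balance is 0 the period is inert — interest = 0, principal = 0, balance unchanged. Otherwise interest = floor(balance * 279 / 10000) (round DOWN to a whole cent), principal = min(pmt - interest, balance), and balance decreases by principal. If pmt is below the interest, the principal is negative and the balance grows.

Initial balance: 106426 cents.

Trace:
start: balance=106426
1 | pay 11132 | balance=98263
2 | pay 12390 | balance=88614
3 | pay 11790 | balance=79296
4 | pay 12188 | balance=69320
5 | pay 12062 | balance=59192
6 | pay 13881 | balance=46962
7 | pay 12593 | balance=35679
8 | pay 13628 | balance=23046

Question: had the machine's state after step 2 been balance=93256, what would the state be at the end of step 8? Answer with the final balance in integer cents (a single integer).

28520

state after step 2 := balance=93256
3 | pay 11790 | balance=84067
4 | pay 12188 | balance=74224
5 | pay 12062 | balance=64232
6 | pay 13881 | balance=52143
7 | pay 12593 | balance=41004
8 | pay 13628 | balance=28520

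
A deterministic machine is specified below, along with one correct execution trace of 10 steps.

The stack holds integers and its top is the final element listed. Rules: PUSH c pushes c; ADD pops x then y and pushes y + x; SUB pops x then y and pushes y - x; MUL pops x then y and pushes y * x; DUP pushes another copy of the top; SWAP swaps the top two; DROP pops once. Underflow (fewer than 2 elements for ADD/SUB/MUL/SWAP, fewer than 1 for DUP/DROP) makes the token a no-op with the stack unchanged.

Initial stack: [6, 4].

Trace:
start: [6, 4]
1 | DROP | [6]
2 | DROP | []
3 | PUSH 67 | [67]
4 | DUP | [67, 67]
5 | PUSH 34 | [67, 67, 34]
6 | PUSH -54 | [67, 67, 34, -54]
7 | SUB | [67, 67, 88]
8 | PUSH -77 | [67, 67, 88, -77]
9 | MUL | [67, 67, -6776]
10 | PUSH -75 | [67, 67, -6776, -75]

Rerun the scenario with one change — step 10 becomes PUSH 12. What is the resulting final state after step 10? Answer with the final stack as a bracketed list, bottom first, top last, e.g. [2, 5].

[67, 67, -6776, 12]

(re-executing from step 10 with the substitution; state before step 10: [67, 67, -6776])
10 | PUSH 12 | [67, 67, -6776, 12]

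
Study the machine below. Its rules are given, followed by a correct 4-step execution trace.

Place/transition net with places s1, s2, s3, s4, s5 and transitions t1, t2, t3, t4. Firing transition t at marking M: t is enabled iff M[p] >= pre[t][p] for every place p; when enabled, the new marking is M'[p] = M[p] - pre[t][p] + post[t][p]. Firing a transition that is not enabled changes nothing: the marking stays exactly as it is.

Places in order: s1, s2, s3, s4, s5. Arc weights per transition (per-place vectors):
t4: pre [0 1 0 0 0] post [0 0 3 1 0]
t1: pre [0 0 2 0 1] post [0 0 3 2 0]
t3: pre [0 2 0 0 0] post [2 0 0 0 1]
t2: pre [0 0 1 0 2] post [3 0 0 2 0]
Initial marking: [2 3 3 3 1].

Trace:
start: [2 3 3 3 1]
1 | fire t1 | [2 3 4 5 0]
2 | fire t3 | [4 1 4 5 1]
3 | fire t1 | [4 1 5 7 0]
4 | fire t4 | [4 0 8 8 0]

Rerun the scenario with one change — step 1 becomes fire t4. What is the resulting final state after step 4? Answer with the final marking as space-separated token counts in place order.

(re-executing from step 1 with the substitution; state before step 1: [2 3 3 3 1])
1 | fire t4 | [2 2 6 4 1]
2 | fire t3 | [4 0 6 4 2]
3 | fire t1 | [4 0 7 6 1]
4 | fire t4 | [4 0 7 6 1]

4 0 7 6 1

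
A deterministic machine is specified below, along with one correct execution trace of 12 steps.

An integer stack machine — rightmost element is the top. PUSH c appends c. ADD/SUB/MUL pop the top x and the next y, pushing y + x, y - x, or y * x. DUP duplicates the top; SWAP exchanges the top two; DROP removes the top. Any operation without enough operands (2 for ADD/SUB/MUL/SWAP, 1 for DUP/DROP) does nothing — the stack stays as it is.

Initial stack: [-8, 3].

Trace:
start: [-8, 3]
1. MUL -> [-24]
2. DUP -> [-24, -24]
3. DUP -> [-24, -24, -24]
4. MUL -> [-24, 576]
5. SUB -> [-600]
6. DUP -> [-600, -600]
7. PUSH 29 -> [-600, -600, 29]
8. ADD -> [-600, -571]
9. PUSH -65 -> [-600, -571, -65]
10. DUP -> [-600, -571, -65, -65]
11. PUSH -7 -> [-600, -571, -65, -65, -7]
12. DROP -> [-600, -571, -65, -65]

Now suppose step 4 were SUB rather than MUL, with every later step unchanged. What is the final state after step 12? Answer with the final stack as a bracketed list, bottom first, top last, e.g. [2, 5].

[-24, 5, -65, -65]

(re-executing from step 4 with the substitution; state before step 4: [-24, -24, -24])
4. SUB -> [-24, 0]
5. SUB -> [-24]
6. DUP -> [-24, -24]
7. PUSH 29 -> [-24, -24, 29]
8. ADD -> [-24, 5]
9. PUSH -65 -> [-24, 5, -65]
10. DUP -> [-24, 5, -65, -65]
11. PUSH -7 -> [-24, 5, -65, -65, -7]
12. DROP -> [-24, 5, -65, -65]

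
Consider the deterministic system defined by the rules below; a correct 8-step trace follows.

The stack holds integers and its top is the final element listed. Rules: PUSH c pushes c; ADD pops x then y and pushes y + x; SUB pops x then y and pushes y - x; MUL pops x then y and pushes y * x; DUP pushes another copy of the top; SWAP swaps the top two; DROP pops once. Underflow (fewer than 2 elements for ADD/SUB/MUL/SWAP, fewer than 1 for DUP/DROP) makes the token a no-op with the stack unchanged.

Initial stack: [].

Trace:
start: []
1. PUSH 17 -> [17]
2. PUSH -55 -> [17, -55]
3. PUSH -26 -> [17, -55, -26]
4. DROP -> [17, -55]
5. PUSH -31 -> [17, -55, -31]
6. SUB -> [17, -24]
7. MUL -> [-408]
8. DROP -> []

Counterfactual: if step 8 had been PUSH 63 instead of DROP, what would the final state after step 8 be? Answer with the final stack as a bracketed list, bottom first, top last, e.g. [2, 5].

[-408, 63]

(re-executing from step 8 with the substitution; state before step 8: [-408])
8. PUSH 63 -> [-408, 63]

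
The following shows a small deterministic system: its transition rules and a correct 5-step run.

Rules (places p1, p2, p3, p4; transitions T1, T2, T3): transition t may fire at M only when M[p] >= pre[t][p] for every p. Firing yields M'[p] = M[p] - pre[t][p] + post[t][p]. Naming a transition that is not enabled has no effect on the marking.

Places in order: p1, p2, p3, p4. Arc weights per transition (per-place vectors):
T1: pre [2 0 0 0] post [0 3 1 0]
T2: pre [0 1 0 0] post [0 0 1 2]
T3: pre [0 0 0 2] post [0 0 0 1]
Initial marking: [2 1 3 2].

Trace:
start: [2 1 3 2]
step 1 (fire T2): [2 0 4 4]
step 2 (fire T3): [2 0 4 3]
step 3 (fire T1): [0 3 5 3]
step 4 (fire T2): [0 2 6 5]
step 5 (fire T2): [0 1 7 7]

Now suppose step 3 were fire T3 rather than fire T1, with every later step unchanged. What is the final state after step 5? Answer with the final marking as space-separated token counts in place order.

2 0 4 2

(re-executing from step 3 with the substitution; state before step 3: [2 0 4 3])
step 3 (fire T3): [2 0 4 2]
step 4 (fire T2): [2 0 4 2]
step 5 (fire T2): [2 0 4 2]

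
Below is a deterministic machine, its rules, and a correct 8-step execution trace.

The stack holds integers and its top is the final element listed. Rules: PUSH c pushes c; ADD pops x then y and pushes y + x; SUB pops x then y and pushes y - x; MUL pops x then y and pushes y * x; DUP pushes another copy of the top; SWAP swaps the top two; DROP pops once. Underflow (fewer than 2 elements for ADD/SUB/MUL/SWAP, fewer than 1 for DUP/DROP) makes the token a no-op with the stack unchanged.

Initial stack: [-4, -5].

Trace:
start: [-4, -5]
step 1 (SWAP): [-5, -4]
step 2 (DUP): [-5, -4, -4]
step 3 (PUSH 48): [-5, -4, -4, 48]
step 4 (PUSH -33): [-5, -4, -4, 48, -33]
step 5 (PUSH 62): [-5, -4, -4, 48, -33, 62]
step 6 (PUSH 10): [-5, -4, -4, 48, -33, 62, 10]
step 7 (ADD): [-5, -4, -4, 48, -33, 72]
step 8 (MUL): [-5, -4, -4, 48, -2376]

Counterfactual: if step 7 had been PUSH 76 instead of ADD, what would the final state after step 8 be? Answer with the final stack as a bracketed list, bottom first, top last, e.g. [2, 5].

(re-executing from step 7 with the substitution; state before step 7: [-5, -4, -4, 48, -33, 62, 10])
step 7 (PUSH 76): [-5, -4, -4, 48, -33, 62, 10, 76]
step 8 (MUL): [-5, -4, -4, 48, -33, 62, 760]

[-5, -4, -4, 48, -33, 62, 760]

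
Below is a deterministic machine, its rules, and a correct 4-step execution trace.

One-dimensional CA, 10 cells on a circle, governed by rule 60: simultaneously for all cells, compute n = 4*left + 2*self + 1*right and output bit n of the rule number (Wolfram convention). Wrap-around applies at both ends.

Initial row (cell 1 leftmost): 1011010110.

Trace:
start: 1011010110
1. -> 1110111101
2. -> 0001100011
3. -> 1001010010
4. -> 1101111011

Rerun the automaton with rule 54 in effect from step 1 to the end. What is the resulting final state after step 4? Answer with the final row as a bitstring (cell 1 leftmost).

1111111111

(re-executing steps 1..4 under rule 54; state before step 1: 1011010110)
1. -> 1100111001
2. -> 0011000110
3. -> 0100101001
4. -> 1111111111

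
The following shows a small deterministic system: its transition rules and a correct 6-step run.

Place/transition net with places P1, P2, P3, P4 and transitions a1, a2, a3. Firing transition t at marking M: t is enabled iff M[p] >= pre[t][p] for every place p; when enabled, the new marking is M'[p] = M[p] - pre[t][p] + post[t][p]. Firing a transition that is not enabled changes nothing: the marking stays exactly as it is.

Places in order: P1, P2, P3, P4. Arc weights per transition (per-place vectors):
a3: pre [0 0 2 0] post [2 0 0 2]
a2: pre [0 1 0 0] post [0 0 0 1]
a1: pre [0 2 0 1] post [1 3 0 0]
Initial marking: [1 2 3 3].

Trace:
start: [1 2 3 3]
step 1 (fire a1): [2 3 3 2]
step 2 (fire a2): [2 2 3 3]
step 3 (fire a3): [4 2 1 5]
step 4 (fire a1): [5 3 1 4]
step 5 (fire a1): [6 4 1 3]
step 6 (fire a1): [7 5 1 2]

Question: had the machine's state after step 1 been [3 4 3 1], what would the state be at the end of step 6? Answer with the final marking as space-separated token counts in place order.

8 6 1 1

state after step 1 := [3 4 3 1]
step 2 (fire a2): [3 3 3 2]
step 3 (fire a3): [5 3 1 4]
step 4 (fire a1): [6 4 1 3]
step 5 (fire a1): [7 5 1 2]
step 6 (fire a1): [8 6 1 1]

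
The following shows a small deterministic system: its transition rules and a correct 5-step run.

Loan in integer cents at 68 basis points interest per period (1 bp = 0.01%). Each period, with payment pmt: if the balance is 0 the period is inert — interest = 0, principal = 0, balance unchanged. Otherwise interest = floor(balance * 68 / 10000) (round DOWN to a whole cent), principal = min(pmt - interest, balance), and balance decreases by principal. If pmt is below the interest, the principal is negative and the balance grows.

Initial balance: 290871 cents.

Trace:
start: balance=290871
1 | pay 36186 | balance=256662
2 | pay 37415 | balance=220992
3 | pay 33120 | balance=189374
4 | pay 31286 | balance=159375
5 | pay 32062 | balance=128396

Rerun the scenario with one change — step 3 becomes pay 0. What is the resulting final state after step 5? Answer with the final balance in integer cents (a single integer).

161968

(re-executing from step 3 with the substitution; state before step 3: balance=220992)
3 | pay 0 | balance=222494
4 | pay 31286 | balance=192720
5 | pay 32062 | balance=161968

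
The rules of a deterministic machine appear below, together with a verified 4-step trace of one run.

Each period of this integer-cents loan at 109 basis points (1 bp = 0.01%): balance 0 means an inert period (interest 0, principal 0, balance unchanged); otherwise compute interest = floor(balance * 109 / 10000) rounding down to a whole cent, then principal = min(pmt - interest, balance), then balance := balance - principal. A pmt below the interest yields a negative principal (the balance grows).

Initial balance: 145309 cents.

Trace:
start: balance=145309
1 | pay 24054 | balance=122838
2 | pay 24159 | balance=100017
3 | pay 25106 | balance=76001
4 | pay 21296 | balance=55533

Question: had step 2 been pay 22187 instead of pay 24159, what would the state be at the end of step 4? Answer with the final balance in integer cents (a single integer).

57548

(re-executing from step 2 with the substitution; state before step 2: balance=122838)
2 | pay 22187 | balance=101989
3 | pay 25106 | balance=77994
4 | pay 21296 | balance=57548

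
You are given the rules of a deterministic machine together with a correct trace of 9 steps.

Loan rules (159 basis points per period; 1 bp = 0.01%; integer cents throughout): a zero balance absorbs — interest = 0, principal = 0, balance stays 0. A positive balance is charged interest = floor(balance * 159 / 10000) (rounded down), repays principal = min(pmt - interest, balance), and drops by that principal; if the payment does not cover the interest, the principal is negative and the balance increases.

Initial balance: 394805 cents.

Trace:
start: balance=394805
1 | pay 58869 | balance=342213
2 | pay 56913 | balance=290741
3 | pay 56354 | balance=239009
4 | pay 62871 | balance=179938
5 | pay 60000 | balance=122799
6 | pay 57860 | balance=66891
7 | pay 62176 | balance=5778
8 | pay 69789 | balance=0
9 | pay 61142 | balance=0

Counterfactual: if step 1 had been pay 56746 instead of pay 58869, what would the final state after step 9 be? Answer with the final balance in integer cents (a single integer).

(re-executing from step 1 with the substitution; state before step 1: balance=394805)
1 | pay 56746 | balance=344336
2 | pay 56913 | balance=292897
3 | pay 56354 | balance=241200
4 | pay 62871 | balance=182164
5 | pay 60000 | balance=125060
6 | pay 57860 | balance=69188
7 | pay 62176 | balance=8112
8 | pay 69789 | balance=0
9 | pay 61142 | balance=0

0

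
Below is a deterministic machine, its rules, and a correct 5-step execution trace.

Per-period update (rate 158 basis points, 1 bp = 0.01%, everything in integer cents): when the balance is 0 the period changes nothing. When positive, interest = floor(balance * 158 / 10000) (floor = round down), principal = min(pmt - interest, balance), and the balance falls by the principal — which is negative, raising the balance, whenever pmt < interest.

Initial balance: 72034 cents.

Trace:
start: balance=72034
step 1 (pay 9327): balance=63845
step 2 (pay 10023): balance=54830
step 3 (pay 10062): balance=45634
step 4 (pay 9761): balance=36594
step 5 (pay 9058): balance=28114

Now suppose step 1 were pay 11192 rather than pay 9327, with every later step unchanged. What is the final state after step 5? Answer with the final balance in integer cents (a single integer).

(re-executing from step 1 with the substitution; state before step 1: balance=72034)
step 1 (pay 11192): balance=61980
step 2 (pay 10023): balance=52936
step 3 (pay 10062): balance=43710
step 4 (pay 9761): balance=34639
step 5 (pay 9058): balance=26128

26128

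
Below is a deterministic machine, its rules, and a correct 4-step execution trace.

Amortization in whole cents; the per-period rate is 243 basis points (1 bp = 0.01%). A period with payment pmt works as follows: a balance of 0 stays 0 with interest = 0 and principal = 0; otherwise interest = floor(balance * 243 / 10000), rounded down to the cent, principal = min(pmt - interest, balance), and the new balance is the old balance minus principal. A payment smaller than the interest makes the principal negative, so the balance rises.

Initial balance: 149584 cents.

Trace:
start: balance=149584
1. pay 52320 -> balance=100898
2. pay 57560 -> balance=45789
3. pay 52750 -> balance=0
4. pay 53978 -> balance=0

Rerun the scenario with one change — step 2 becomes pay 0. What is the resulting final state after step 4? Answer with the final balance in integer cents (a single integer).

422

(re-executing from step 2 with the substitution; state before step 2: balance=100898)
2. pay 0 -> balance=103349
3. pay 52750 -> balance=53110
4. pay 53978 -> balance=422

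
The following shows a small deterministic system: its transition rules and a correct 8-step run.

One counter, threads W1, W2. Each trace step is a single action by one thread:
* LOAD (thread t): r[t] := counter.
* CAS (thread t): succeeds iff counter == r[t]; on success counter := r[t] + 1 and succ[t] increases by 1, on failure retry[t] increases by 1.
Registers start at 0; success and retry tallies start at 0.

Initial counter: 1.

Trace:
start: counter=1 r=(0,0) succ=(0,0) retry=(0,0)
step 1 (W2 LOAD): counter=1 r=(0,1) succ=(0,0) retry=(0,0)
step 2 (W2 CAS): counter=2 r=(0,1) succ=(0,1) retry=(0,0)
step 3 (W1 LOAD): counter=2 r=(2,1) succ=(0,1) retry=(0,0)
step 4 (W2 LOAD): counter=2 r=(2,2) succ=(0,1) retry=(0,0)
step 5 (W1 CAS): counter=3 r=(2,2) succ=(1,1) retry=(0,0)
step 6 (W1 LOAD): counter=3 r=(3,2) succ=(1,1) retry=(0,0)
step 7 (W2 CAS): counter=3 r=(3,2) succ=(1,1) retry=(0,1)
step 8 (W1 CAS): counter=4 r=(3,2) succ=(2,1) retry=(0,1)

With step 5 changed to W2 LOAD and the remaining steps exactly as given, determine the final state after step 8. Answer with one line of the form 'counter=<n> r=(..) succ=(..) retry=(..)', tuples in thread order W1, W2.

counter=3 r=(2,2) succ=(0,2) retry=(1,0)

(re-executing from step 5 with the substitution; state before step 5: counter=2 r=(2,2) succ=(0,1) retry=(0,0))
step 5 (W2 LOAD): counter=2 r=(2,2) succ=(0,1) retry=(0,0)
step 6 (W1 LOAD): counter=2 r=(2,2) succ=(0,1) retry=(0,0)
step 7 (W2 CAS): counter=3 r=(2,2) succ=(0,2) retry=(0,0)
step 8 (W1 CAS): counter=3 r=(2,2) succ=(0,2) retry=(1,0)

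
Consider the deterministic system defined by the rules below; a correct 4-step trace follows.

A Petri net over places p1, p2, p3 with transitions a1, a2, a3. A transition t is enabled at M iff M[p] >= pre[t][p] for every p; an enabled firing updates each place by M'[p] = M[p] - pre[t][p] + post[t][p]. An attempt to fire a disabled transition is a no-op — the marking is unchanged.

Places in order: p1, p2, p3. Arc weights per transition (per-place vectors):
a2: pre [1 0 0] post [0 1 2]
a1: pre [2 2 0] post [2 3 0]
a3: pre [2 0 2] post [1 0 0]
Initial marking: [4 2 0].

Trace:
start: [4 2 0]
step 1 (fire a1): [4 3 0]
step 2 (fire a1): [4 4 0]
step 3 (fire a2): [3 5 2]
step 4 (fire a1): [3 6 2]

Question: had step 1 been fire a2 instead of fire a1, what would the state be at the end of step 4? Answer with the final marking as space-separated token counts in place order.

2 6 4

(re-executing from step 1 with the substitution; state before step 1: [4 2 0])
step 1 (fire a2): [3 3 2]
step 2 (fire a1): [3 4 2]
step 3 (fire a2): [2 5 4]
step 4 (fire a1): [2 6 4]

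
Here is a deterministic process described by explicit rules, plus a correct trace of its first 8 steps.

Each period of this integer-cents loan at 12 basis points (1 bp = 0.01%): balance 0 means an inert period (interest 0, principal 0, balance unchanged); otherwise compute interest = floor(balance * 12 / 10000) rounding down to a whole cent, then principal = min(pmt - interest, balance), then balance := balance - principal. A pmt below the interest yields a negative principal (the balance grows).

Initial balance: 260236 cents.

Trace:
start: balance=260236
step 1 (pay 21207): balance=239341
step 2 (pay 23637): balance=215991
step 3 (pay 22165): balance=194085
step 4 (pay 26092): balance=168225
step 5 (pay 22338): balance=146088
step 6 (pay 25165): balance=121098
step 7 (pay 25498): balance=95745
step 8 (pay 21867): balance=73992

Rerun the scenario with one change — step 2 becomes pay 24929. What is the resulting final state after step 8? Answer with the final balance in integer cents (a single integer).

(re-executing from step 2 with the substitution; state before step 2: balance=239341)
step 2 (pay 24929): balance=214699
step 3 (pay 22165): balance=192791
step 4 (pay 26092): balance=166930
step 5 (pay 22338): balance=144792
step 6 (pay 25165): balance=119800
step 7 (pay 25498): balance=94445
step 8 (pay 21867): balance=72691

72691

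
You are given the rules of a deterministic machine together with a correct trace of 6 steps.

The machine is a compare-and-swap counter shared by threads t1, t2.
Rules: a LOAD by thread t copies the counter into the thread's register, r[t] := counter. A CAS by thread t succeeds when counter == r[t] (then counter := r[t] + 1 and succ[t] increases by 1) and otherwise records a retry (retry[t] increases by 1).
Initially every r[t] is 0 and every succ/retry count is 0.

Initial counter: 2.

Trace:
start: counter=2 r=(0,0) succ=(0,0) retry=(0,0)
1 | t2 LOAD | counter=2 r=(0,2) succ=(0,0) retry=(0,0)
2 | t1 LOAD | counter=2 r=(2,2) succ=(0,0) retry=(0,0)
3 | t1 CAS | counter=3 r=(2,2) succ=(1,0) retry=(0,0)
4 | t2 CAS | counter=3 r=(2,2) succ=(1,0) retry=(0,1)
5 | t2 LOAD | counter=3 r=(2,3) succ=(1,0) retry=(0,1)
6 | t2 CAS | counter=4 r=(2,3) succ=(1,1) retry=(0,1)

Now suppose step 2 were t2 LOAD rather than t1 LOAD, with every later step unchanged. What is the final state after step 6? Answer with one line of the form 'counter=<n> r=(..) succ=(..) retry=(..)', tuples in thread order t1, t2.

counter=4 r=(0,3) succ=(0,2) retry=(1,0)

(re-executing from step 2 with the substitution; state before step 2: counter=2 r=(0,2) succ=(0,0) retry=(0,0))
2 | t2 LOAD | counter=2 r=(0,2) succ=(0,0) retry=(0,0)
3 | t1 CAS | counter=2 r=(0,2) succ=(0,0) retry=(1,0)
4 | t2 CAS | counter=3 r=(0,2) succ=(0,1) retry=(1,0)
5 | t2 LOAD | counter=3 r=(0,3) succ=(0,1) retry=(1,0)
6 | t2 CAS | counter=4 r=(0,3) succ=(0,2) retry=(1,0)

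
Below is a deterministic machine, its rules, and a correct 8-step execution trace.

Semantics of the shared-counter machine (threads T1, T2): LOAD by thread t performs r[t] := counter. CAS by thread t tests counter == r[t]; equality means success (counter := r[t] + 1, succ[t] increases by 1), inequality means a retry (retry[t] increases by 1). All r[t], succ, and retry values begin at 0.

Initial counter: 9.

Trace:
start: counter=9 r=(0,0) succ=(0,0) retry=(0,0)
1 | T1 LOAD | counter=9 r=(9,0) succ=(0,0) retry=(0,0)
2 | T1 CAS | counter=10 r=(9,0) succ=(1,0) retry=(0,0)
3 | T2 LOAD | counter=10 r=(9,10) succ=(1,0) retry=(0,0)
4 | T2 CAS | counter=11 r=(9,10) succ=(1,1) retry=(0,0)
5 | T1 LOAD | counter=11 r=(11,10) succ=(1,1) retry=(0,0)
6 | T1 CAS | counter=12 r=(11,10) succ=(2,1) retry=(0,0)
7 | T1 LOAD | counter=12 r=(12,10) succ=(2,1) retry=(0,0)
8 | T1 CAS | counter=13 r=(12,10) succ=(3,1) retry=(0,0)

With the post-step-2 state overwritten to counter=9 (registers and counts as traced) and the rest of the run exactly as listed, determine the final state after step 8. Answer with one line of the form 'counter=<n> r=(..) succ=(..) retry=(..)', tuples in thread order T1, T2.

state after step 2 := counter=9 r=(9,0) succ=(1,0) retry=(0,0)
3 | T2 LOAD | counter=9 r=(9,9) succ=(1,0) retry=(0,0)
4 | T2 CAS | counter=10 r=(9,9) succ=(1,1) retry=(0,0)
5 | T1 LOAD | counter=10 r=(10,9) succ=(1,1) retry=(0,0)
6 | T1 CAS | counter=11 r=(10,9) succ=(2,1) retry=(0,0)
7 | T1 LOAD | counter=11 r=(11,9) succ=(2,1) retry=(0,0)
8 | T1 CAS | counter=12 r=(11,9) succ=(3,1) retry=(0,0)

counter=12 r=(11,9) succ=(3,1) retry=(0,0)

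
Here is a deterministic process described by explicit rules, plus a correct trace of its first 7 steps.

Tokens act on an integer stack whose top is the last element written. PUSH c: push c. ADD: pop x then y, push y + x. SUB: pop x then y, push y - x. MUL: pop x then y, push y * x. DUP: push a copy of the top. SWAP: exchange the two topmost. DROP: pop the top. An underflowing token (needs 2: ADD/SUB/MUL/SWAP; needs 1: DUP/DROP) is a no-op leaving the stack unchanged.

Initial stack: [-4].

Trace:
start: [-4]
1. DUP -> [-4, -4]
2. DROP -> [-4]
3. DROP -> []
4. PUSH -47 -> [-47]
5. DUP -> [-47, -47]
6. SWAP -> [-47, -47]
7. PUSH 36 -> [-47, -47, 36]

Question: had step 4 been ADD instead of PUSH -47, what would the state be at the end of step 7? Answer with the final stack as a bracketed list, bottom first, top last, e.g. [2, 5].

[36]

(re-executing from step 4 with the substitution; state before step 4: [])
4. ADD -> []
5. DUP -> []
6. SWAP -> []
7. PUSH 36 -> [36]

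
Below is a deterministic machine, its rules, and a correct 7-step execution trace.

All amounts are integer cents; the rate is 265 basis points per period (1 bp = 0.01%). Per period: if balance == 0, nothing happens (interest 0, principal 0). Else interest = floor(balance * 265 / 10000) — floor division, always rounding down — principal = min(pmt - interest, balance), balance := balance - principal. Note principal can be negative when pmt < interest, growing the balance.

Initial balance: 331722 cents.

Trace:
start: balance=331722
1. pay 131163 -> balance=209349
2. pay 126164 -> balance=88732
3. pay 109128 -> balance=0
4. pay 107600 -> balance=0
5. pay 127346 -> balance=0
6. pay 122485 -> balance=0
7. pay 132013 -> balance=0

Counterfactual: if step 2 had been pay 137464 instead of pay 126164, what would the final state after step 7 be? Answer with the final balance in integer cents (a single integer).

(re-executing from step 2 with the substitution; state before step 2: balance=209349)
2. pay 137464 -> balance=77432
3. pay 109128 -> balance=0
4. pay 107600 -> balance=0
5. pay 127346 -> balance=0
6. pay 122485 -> balance=0
7. pay 132013 -> balance=0

0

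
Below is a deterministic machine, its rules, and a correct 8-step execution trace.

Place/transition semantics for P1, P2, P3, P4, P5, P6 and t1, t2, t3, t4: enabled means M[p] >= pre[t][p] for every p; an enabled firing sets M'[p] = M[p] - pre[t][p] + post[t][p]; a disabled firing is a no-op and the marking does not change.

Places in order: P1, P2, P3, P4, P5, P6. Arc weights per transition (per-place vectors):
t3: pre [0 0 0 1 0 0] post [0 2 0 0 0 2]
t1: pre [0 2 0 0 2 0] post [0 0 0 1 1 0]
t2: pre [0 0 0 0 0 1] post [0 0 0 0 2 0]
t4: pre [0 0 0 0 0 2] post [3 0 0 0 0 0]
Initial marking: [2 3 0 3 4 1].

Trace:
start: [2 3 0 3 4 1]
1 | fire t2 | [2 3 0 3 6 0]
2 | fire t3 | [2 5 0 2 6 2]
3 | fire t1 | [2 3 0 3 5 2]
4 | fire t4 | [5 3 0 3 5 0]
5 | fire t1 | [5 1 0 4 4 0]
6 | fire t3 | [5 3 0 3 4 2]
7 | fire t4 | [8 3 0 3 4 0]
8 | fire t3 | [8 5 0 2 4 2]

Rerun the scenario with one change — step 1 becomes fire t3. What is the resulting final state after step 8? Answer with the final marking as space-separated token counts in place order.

(re-executing from step 1 with the substitution; state before step 1: [2 3 0 3 4 1])
1 | fire t3 | [2 5 0 2 4 3]
2 | fire t3 | [2 7 0 1 4 5]
3 | fire t1 | [2 5 0 2 3 5]
4 | fire t4 | [5 5 0 2 3 3]
5 | fire t1 | [5 3 0 3 2 3]
6 | fire t3 | [5 5 0 2 2 5]
7 | fire t4 | [8 5 0 2 2 3]
8 | fire t3 | [8 7 0 1 2 5]

8 7 0 1 2 5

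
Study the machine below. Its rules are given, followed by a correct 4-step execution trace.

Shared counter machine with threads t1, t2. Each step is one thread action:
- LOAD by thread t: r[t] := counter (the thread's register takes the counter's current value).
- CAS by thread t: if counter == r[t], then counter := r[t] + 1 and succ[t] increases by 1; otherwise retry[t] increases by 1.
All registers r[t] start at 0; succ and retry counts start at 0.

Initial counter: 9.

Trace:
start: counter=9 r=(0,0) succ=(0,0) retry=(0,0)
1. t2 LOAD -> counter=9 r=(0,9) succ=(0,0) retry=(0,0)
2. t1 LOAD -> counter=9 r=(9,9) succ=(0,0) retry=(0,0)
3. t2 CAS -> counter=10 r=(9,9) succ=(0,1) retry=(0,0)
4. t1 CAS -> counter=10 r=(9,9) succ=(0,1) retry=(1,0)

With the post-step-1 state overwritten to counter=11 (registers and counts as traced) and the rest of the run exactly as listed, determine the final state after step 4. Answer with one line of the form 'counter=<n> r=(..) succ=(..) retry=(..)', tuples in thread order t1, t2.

counter=12 r=(11,9) succ=(1,0) retry=(0,1)

state after step 1 := counter=11 r=(0,9) succ=(0,0) retry=(0,0)
2. t1 LOAD -> counter=11 r=(11,9) succ=(0,0) retry=(0,0)
3. t2 CAS -> counter=11 r=(11,9) succ=(0,0) retry=(0,1)
4. t1 CAS -> counter=12 r=(11,9) succ=(1,0) retry=(0,1)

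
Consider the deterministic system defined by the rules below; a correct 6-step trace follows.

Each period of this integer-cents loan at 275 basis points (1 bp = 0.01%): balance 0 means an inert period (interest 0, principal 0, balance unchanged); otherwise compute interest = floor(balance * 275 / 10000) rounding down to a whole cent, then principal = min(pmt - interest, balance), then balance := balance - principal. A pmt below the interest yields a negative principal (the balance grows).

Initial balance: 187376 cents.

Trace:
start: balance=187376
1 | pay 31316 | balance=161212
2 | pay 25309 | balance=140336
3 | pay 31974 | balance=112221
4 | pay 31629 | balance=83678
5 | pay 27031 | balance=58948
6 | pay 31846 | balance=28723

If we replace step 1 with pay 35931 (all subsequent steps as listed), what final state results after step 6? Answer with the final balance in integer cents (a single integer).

(re-executing from step 1 with the substitution; state before step 1: balance=187376)
1 | pay 35931 | balance=156597
2 | pay 25309 | balance=135594
3 | pay 31974 | balance=107348
4 | pay 31629 | balance=78671
5 | pay 27031 | balance=53803
6 | pay 31846 | balance=23436

23436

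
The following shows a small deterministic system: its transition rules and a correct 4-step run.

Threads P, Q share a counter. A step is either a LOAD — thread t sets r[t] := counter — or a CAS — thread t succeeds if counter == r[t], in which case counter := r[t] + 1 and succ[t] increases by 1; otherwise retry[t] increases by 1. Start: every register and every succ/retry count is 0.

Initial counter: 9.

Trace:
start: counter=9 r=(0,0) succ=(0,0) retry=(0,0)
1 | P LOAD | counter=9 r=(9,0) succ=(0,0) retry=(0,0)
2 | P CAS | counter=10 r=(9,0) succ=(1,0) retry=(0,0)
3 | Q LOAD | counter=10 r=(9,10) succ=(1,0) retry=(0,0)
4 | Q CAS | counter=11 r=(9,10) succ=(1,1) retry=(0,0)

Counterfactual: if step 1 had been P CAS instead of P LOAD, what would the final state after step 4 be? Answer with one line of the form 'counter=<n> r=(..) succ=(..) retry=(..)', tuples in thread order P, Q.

counter=10 r=(0,9) succ=(0,1) retry=(2,0)

(re-executing from step 1 with the substitution; state before step 1: counter=9 r=(0,0) succ=(0,0) retry=(0,0))
1 | P CAS | counter=9 r=(0,0) succ=(0,0) retry=(1,0)
2 | P CAS | counter=9 r=(0,0) succ=(0,0) retry=(2,0)
3 | Q LOAD | counter=9 r=(0,9) succ=(0,0) retry=(2,0)
4 | Q CAS | counter=10 r=(0,9) succ=(0,1) retry=(2,0)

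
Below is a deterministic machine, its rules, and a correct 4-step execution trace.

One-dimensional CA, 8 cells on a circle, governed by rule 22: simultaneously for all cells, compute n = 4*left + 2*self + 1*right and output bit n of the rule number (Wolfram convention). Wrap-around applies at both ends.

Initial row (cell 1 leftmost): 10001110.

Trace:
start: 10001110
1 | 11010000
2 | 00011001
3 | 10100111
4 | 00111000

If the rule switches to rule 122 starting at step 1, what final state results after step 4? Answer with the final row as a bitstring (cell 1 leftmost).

10110001

(re-executing steps 1..4 under rule 122; state before step 1: 10001110)
1 | 01011011
2 | 10111111
3 | 11100000
4 | 10110001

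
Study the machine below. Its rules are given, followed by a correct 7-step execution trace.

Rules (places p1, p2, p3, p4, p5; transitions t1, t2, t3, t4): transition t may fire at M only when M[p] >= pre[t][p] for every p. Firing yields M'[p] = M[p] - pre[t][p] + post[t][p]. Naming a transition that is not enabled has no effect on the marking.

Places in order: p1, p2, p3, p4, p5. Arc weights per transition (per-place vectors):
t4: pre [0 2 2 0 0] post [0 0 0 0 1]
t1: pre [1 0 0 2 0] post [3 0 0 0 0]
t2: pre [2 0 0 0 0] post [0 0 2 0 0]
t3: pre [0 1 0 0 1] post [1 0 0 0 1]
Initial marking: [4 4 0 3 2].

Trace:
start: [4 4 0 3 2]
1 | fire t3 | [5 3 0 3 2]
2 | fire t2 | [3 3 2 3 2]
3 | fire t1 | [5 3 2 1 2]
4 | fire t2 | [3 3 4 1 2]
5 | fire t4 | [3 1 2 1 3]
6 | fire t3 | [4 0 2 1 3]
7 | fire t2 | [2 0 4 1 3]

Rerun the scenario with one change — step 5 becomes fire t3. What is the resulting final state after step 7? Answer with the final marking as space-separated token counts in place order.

3 1 6 1 2

(re-executing from step 5 with the substitution; state before step 5: [3 3 4 1 2])
5 | fire t3 | [4 2 4 1 2]
6 | fire t3 | [5 1 4 1 2]
7 | fire t2 | [3 1 6 1 2]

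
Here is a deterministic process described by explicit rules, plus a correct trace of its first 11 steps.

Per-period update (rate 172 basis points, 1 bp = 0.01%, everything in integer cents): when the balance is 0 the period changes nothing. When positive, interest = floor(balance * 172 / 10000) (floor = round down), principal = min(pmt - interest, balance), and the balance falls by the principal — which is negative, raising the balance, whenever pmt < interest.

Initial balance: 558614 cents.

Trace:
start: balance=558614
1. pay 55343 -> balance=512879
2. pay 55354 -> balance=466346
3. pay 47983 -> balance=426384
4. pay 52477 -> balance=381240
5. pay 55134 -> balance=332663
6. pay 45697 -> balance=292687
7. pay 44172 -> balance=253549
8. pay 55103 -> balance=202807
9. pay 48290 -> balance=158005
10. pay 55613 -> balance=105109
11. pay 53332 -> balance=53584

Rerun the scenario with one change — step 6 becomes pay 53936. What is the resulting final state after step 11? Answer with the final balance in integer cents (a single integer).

(re-executing from step 6 with the substitution; state before step 6: balance=332663)
6. pay 53936 -> balance=284448
7. pay 44172 -> balance=245168
8. pay 55103 -> balance=194281
9. pay 48290 -> balance=149332
10. pay 55613 -> balance=96287
11. pay 53332 -> balance=44611

44611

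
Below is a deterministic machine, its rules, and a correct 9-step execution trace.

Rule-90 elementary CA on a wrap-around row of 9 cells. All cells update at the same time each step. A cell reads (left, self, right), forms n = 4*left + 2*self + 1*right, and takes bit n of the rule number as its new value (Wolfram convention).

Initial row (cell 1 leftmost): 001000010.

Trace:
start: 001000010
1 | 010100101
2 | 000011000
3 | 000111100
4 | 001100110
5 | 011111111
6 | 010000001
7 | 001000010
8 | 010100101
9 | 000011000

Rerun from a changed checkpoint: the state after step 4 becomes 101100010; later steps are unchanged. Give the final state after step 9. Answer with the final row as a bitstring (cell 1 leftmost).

state after step 4 := 101100010
5 | 001110100
6 | 011010010
7 | 111001101
8 | 001111101
9 | 111000100

111000100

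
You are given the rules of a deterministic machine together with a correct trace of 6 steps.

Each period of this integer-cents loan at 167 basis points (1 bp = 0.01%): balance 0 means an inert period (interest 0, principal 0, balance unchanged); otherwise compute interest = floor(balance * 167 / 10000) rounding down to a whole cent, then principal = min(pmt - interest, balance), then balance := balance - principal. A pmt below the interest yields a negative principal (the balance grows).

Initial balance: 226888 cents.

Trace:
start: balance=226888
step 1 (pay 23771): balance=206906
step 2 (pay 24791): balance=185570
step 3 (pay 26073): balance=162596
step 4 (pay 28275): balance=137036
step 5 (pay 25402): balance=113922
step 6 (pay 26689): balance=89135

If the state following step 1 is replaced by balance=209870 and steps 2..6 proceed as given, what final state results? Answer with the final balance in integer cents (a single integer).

state after step 1 := balance=209870
step 2 (pay 24791): balance=188583
step 3 (pay 26073): balance=165659
step 4 (pay 28275): balance=140150
step 5 (pay 25402): balance=117088
step 6 (pay 26689): balance=92354

92354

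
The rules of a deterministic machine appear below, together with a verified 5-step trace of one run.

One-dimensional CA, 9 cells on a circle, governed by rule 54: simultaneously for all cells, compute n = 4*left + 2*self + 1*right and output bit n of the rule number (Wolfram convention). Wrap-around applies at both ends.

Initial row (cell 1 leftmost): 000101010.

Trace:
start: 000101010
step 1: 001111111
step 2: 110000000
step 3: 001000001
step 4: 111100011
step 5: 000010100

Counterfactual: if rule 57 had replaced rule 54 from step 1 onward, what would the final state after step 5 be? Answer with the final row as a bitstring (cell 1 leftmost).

101001010

(re-executing steps 1..5 under rule 57; state before step 1: 000101010)
step 1: 110010101
step 2: 001001011
step 3: 100100110
step 4: 010010101
step 5: 101001010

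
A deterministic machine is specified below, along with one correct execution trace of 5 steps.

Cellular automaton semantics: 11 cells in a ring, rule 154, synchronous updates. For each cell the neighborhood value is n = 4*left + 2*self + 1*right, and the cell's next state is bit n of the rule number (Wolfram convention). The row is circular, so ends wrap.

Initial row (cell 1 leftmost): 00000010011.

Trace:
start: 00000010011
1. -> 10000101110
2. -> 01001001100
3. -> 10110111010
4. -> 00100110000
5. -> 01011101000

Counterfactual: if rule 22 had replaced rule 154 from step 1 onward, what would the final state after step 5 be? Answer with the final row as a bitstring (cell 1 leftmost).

(re-executing steps 1..5 under rule 22; state before step 1: 00000010011)
1. -> 10000111100
2. -> 11001000011
3. -> 00111100100
4. -> 01000011110
5. -> 11100100001

11100100001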